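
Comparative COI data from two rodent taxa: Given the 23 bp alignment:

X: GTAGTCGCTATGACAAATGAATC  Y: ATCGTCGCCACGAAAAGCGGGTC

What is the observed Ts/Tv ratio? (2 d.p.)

Transitions are A↔G and C↔T; transversions are all other mismatches.
Transitions: 7. Transversions: 2.
R = 7/2 = 3.50.

3.50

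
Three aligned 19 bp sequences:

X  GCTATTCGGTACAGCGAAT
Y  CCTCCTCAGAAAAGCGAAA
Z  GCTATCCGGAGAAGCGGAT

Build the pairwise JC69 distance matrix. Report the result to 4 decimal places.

X–Y: 7/19 sites differ → p ≈ 0.368421, d = −0.75 ln(1 − 0.491228) = 0.506816 ≈ 0.5068.
X–Z: 5/19 sites differ → p ≈ 0.263158, d = −0.75 ln(1 − 0.350877) = 0.324100 ≈ 0.3241.
Y–Z: 8/19 sites differ → p ≈ 0.421053, d = −0.75 ln(1 − 0.561404) = 0.618132 ≈ 0.6181.

d(X,Y) = 0.5068, d(X,Z) = 0.3241, d(Y,Z) = 0.6181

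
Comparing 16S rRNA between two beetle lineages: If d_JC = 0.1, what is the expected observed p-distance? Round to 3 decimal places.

0.094

p = (3/4)(1 − e^(−4d/3)) = 0.75 × (1 − e^(-0.133333)) = 0.75 × (1 − 0.875174) = 0.093620.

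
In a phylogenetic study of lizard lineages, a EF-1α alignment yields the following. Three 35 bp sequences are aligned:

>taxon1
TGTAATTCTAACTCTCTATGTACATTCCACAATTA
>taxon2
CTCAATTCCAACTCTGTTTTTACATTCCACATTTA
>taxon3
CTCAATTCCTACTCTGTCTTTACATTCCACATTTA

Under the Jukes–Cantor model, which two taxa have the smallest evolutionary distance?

taxon2 and taxon3

taxon1–taxon2: 8/35 differ, p = 0.229, d = 0.273.
taxon1–taxon3: 9/35 differ, p = 0.257, d = 0.315.
taxon2–taxon3: 2/35 differ, p = 0.057, d = 0.059.
The smallest distance is between taxon2 and taxon3.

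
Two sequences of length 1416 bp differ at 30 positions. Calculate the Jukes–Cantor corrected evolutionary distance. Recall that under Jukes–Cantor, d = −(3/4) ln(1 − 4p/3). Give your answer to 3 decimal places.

0.021

p = 30/1416 ≈ 0.021186.
d = −(3/4) ln(1 − 4p/3) = −0.75 ln(1 − 0.028248) = −0.75 ln(0.971752)
  = −0.75 × (-0.028655) = 0.021491 substitutions/site.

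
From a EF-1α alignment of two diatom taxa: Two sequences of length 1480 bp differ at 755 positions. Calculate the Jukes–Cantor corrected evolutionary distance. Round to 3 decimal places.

0.855

p = 755/1480 ≈ 0.510135.
d = −(3/4) ln(1 − 4p/3) = −0.75 ln(1 − 0.68018) = −0.75 ln(0.31982)
  = −0.75 × (-1.139997) = 0.854998 substitutions/site.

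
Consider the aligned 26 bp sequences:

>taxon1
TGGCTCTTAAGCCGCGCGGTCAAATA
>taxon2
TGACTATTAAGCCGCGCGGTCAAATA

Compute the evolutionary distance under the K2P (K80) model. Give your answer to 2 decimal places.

0.08

Of 26 sites, 1 differences are transitions and 1 are transversions, so P = 1/26 ≈ 0.038462 and Q = 1/26 ≈ 0.038462.
Under the Kimura two-parameter model, d = −½ ln(1 − 2P − Q) − ¼ ln(1 − 2Q).
1 − 2P − Q = 0.884614, giving −½ ln(0.884614) = 0.061302.
1 − 2Q = 0.923076, giving −¼ ln(0.923076) = 0.020011.
d = 0.061302 + 0.020011 = 0.081313.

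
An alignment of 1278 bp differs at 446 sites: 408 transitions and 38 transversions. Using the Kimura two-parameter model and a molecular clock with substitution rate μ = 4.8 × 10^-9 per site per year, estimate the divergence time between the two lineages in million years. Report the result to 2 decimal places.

59.06

P = 408/1278 ≈ 0.319249 and Q = 38/1278 ≈ 0.029734.
Under the Kimura two-parameter model, d = −½ ln(1 − 2P − Q) − ¼ ln(1 − 2Q).
1 − 2P − Q = 0.331768, giving −½ ln(0.331768) = 0.551660.
1 − 2Q = 0.940532, giving −¼ ln(0.940532) = 0.015327.
d = 0.551660 + 0.015327 = 0.566987.
Under a molecular clock d = 2μt, so t = d/(2μ) = 0.566987 / (2 × 4.8 × 10^-9) = 59.06 million years.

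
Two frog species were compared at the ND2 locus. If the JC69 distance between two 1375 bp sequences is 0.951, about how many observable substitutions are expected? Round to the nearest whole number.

Invert JC69: p = (3/4)(1 − e^(−4d/3)) = 0.75 × (1 − e^(-1.268)) = 0.75 × (1 − 0.281394) = 0.538955.
Expected differing sites = pL ≈ 0.538955 × 1375 = 741.063125 ≈ 741.

741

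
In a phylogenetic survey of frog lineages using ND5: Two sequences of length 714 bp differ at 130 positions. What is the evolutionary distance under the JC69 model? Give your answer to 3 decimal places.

p = 130/714 ≈ 0.182073.
d = −(3/4) ln(1 − 4p/3) = −0.75 ln(1 − 0.242764) = −0.75 ln(0.757236)
  = −0.75 × (-0.278080) = 0.208560 substitutions/site.

0.209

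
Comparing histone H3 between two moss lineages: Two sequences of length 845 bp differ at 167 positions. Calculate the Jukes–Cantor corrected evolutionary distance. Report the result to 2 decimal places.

0.23

p = 167/845 ≈ 0.197633.
d = −(3/4) ln(1 − 4p/3) = −0.75 ln(1 − 0.263511) = −0.75 ln(0.736489)
  = −0.75 × (-0.305861) = 0.229396 substitutions/site.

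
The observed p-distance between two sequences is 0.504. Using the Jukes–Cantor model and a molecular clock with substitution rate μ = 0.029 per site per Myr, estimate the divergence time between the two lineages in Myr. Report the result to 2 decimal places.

14.41

d = −(3/4) ln(1 − 4p/3) = −0.75 ln(1 − 0.672) = −0.75 ln(0.328)
  = −0.75 × (-1.114742) = 0.836057 substitutions/site.
Under a molecular clock d = 2μt, so t = d/(2μ) = 0.836057 / (2 × 0.029) = 14.41 Myr.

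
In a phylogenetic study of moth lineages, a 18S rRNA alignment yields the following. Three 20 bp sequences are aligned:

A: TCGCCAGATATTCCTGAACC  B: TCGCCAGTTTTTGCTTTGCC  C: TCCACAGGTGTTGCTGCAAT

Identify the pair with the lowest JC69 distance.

A–B: 6/20 differ, p = 0.300, d = 0.383.
A–C: 8/20 differ, p = 0.400, d = 0.572.
B–C: 9/20 differ, p = 0.450, d = 0.687.
The smallest distance is between A and B.

A and B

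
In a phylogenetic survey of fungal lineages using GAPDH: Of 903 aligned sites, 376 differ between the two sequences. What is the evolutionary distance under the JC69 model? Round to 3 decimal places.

0.608

p = 376/903 ≈ 0.41639.
d = −(3/4) ln(1 − 4p/3) = −0.75 ln(1 − 0.555187) = −0.75 ln(0.444813)
  = −0.75 × (-0.810101) = 0.607576 substitutions/site.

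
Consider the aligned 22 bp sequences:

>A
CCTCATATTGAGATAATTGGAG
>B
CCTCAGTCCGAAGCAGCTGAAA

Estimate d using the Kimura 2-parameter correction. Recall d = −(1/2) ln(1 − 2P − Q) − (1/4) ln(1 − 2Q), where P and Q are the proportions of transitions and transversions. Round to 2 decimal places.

1.25

Of 22 sites, 9 differences are transitions and 2 are transversions, so P = 9/22 ≈ 0.409091 and Q = 2/22 ≈ 0.090909.
Under the Kimura two-parameter model, d = −½ ln(1 − 2P − Q) − ¼ ln(1 − 2Q).
1 − 2P − Q = 0.090909, giving −½ ln(0.090909) = 1.198948.
1 − 2Q = 0.818182, giving −¼ ln(0.818182) = 0.050168.
d = 1.198948 + 0.050168 = 1.249116.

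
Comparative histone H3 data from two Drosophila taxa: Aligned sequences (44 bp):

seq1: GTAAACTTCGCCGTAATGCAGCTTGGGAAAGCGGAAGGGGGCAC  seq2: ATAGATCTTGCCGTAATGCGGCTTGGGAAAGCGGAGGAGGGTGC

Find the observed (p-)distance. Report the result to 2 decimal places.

0.23

The sequences differ at 10 of 44 positions (sites 1, 4, 6, 7, 9, 20, 36, 38, 42, 43).
p = 10/44 = 0.227272… ≈ 0.23 (to 2 d.p.).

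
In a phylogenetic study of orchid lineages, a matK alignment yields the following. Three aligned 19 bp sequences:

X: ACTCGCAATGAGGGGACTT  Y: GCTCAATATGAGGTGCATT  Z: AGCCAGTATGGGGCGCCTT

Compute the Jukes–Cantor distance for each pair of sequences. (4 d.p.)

X–Y: 7/19 sites differ → p ≈ 0.368421, d = −0.75 ln(1 − 0.491228) = 0.506816 ≈ 0.5068.
X–Z: 8/19 sites differ → p ≈ 0.421053, d = −0.75 ln(1 − 0.561404) = 0.618132 ≈ 0.6181.
Y–Z: 7/19 sites differ → p ≈ 0.368421, d = −0.75 ln(1 − 0.491228) = 0.506816 ≈ 0.5068.

d(X,Y) = 0.5068, d(X,Z) = 0.6181, d(Y,Z) = 0.5068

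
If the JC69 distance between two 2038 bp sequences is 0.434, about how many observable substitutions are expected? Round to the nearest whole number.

Invert JC69: p = (3/4)(1 − e^(−4d/3)) = 0.75 × (1 − e^(-0.578667)) = 0.75 × (1 − 0.560645) = 0.329516.
Expected differing sites = pL ≈ 0.329516 × 2038 = 671.553608 ≈ 672.

672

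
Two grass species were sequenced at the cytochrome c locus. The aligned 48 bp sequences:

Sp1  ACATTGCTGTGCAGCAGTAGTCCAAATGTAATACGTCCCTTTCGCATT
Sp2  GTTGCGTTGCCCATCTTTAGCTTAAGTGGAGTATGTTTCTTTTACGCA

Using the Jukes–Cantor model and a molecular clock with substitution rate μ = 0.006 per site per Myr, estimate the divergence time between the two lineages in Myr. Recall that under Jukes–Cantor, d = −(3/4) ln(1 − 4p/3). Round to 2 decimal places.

The sequences differ at 25 of 48 sites, so p = 25/48 ≈ 0.520833.
d = −(3/4) ln(1 − 4p/3) = −0.75 ln(1 − 0.694444) = −0.75 ln(0.305556)
  = −0.75 × (-1.185622) = 0.889217 substitutions/site.
Under a molecular clock d = 2μt, so t = d/(2μ) = 0.889217 / (2 × 0.006) = 74.10 Myr.

74.10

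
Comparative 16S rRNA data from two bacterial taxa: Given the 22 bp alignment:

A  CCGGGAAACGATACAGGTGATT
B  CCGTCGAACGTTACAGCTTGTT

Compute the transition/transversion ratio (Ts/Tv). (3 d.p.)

Transitions are A↔G and C↔T; transversions are all other mismatches.
Transitions: 2. Transversions: 5.
R = 2/5 = 0.400.

0.400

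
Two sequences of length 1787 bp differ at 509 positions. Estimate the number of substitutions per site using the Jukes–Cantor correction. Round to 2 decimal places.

p = 509/1787 ≈ 0.284835.
d = −(3/4) ln(1 − 4p/3) = −0.75 ln(1 − 0.37978) = −0.75 ln(0.62022)
  = −0.75 × (-0.477681) = 0.358261 substitutions/site.

0.36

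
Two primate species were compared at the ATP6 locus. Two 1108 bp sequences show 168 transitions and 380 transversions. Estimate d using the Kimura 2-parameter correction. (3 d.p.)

P = 168/1108 ≈ 0.151625 and Q = 380/1108 ≈ 0.34296.
Under the Kimura two-parameter model, d = −½ ln(1 − 2P − Q) − ¼ ln(1 − 2Q).
1 − 2P − Q = 0.35379, giving −½ ln(0.35379) = 0.519526.
1 − 2Q = 0.31408, giving −¼ ln(0.31408) = 0.289527.
d = 0.519526 + 0.289527 = 0.809053.

0.809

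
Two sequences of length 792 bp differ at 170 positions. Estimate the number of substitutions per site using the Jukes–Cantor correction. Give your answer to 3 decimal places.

0.253

p = 170/792 ≈ 0.214646.
d = −(3/4) ln(1 − 4p/3) = −0.75 ln(1 − 0.286195) = −0.75 ln(0.713805)
  = −0.75 × (-0.337145) = 0.252859 substitutions/site.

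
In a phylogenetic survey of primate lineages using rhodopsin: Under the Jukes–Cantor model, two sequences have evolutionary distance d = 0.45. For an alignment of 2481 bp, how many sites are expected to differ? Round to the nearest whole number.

Invert JC69: p = (3/4)(1 − e^(−4d/3)) = 0.75 × (1 − e^(-0.6)) = 0.75 × (1 − 0.548812) = 0.338391.
Expected differing sites = pL ≈ 0.338391 × 2481 = 839.548071 ≈ 840.

840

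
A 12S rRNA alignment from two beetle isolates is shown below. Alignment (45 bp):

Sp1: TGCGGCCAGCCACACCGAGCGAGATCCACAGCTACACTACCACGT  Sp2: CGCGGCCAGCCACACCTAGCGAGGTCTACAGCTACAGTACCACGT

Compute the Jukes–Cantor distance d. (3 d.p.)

0.120

The sequences differ at 5 of 45 sites (1, 17, 24, 27, 37), so p = 5/45 ≈ 0.111111.
d = −(3/4) ln(1 − 4p/3) = −0.75 ln(1 − 0.148148) = −0.75 ln(0.851852)
  = −0.75 × (-0.160342) = 0.120257 substitutions/site.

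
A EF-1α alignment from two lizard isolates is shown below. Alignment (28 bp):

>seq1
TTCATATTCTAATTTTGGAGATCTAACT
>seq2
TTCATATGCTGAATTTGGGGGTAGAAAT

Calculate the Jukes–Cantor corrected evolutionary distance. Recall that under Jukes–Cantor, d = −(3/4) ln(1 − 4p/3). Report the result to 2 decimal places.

0.36

The sequences differ at 8 of 28 sites (8, 11, 13, 19, 21, 23, 24, 27), so p = 8/28 ≈ 0.285714.
d = −(3/4) ln(1 − 4p/3) = −0.75 ln(1 − 0.380952) = −0.75 ln(0.619048)
  = −0.75 × (-0.479572) = 0.359679 substitutions/site.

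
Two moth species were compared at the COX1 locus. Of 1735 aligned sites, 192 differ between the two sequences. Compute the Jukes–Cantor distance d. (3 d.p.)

0.120

p = 192/1735 ≈ 0.110663.
d = −(3/4) ln(1 − 4p/3) = −0.75 ln(1 − 0.147551) = −0.75 ln(0.852449)
  = −0.75 × (-0.159642) = 0.119732 substitutions/site.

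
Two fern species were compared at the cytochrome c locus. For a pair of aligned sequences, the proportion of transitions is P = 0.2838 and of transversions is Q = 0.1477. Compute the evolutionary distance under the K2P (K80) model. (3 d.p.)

Under the Kimura two-parameter model, d = −½ ln(1 − 2P − Q) − ¼ ln(1 − 2Q).
1 − 2P − Q = 0.2847, giving −½ ln(0.2847) = 0.628160.
1 − 2Q = 0.7046, giving −¼ ln(0.7046) = 0.087531.
d = 0.628160 + 0.087531 = 0.715691.

0.716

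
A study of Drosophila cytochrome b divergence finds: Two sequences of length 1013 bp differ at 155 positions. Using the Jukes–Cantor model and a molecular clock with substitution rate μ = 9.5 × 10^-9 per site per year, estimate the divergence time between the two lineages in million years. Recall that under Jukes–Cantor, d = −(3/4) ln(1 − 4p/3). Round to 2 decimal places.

9.01

p = 155/1013 ≈ 0.153011.
d = −(3/4) ln(1 − 4p/3) = −0.75 ln(1 − 0.204015) = −0.75 ln(0.795985)
  = −0.75 × (-0.228175) = 0.171131 substitutions/site.
Under a molecular clock d = 2μt, so t = d/(2μ) = 0.171131 / (2 × 9.5 × 10^-9) = 9.01 million years.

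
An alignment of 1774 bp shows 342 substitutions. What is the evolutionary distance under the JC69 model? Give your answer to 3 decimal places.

0.223

p = 342/1774 ≈ 0.192785.
d = −(3/4) ln(1 − 4p/3) = −0.75 ln(1 − 0.257047) = −0.75 ln(0.742953)
  = −0.75 × (-0.297122) = 0.222842 substitutions/site.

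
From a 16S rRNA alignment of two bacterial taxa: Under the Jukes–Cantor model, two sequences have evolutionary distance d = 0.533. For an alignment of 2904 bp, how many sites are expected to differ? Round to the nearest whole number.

Invert JC69: p = (3/4)(1 − e^(−4d/3)) = 0.75 × (1 − e^(-0.710667)) = 0.75 × (1 − 0.491316) = 0.381513.
Expected differing sites = pL ≈ 0.381513 × 2904 = 1107.913752 ≈ 1108.

1108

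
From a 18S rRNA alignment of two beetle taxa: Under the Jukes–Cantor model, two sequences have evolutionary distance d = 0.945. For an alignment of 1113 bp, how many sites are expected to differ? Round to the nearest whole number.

598

Invert JC69: p = (3/4)(1 − e^(−4d/3)) = 0.75 × (1 − e^(-1.26)) = 0.75 × (1 − 0.283654) = 0.537260.
Expected differing sites = pL ≈ 0.537260 × 1113 = 597.97038 ≈ 598.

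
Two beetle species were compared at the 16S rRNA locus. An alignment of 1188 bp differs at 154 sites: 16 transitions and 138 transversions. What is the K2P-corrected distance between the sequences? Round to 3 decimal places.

P = 16/1188 ≈ 0.013468 and Q = 138/1188 ≈ 0.116162.
Under the Kimura two-parameter model, d = −½ ln(1 − 2P − Q) − ¼ ln(1 − 2Q).
1 − 2P − Q = 0.856902, giving −½ ln(0.856902) = 0.077216.
1 − 2Q = 0.767676, giving −¼ ln(0.767676) = 0.066097.
d = 0.077216 + 0.066097 = 0.143313.

0.143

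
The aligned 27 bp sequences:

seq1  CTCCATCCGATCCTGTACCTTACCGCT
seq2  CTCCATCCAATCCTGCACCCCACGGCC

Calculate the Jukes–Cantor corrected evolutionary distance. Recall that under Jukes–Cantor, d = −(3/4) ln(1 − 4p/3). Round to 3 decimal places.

The sequences differ at 6 of 27 sites (9, 16, 20, 21, 24, 27), so p = 6/27 ≈ 0.222222.
d = −(3/4) ln(1 − 4p/3) = −0.75 ln(1 − 0.296296) = −0.75 ln(0.703704)
  = −0.75 × (-0.351397) = 0.263548 substitutions/site.

0.264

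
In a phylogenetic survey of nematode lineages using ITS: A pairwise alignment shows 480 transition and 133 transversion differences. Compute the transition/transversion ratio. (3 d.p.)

R = 480/133 = 3.609022… ≈ 3.609 (to 3 d.p.).

3.609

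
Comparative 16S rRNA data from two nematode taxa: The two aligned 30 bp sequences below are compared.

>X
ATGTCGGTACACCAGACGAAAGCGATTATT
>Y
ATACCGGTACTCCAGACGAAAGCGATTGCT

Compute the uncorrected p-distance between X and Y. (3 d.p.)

0.167

The sequences differ at 5 of 30 positions (sites 3, 4, 11, 28, 29).
p = 5/30 = 0.166666… ≈ 0.167 (to 3 d.p.).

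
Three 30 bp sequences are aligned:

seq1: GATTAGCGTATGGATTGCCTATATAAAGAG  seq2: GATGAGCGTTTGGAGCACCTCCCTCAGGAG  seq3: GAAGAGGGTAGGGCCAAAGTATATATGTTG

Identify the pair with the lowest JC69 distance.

seq1–seq2: 10/30 differ, p = 0.333, d = 0.441.
seq1–seq3: 14/30 differ, p = 0.467, d = 0.730.
seq2–seq3: 16/30 differ, p = 0.533, d = 0.931.
The smallest distance is between seq1 and seq2.

seq1 and seq2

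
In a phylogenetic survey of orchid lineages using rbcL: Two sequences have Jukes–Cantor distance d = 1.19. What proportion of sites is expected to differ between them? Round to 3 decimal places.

p = (3/4)(1 − e^(−4d/3)) = 0.75 × (1 − e^(-1.586667)) = 0.75 × (1 − 0.204606) = 0.596546.

0.597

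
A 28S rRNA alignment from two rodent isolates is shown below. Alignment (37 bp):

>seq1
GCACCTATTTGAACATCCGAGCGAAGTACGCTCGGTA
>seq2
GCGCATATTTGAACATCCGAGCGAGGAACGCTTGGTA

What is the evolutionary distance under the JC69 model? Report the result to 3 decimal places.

0.149

The sequences differ at 5 of 37 sites (3, 5, 25, 27, 33), so p = 5/37 ≈ 0.135135.
d = −(3/4) ln(1 − 4p/3) = −0.75 ln(1 − 0.18018) = −0.75 ln(0.81982)
  = −0.75 × (-0.198670) = 0.149003 substitutions/site.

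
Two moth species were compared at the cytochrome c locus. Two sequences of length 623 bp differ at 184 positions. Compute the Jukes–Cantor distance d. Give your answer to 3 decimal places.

0.375

p = 184/623 ≈ 0.295345.
d = −(3/4) ln(1 − 4p/3) = −0.75 ln(1 − 0.393793) = −0.75 ln(0.606207)
  = −0.75 × (-0.500534) = 0.375401 substitutions/site.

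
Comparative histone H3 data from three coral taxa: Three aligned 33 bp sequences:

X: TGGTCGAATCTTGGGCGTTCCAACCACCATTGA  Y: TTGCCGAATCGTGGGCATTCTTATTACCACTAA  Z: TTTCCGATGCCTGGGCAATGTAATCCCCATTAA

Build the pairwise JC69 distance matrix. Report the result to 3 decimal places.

X–Y: 10/33 sites differ → p ≈ 0.30303, d = −0.75 ln(1 − 0.40404) = 0.388186 ≈ 0.388.
X–Z: 13/33 sites differ → p ≈ 0.393939, d = −0.75 ln(1 − 0.525252) = 0.558728 ≈ 0.559.
Y–Z: 10/33 sites differ → p ≈ 0.30303, d = −0.75 ln(1 − 0.40404) = 0.388186 ≈ 0.388.

d(X,Y) = 0.388, d(X,Z) = 0.559, d(Y,Z) = 0.388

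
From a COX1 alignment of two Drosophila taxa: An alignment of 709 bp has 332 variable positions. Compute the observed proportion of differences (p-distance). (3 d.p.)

0.468

p = 332/709 = 0.468265… ≈ 0.468 (to 3 d.p.).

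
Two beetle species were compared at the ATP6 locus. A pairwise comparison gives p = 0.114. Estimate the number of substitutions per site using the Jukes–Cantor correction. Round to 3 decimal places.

0.124

d = −(3/4) ln(1 − 4p/3) = −0.75 ln(1 − 0.152) = −0.75 ln(0.848)
  = −0.75 × (-0.164875) = 0.123656 substitutions/site.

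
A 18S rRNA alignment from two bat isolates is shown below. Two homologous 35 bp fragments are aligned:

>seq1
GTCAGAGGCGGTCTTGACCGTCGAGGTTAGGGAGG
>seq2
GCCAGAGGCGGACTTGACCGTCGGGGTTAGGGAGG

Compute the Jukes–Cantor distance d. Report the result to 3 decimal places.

0.091

The sequences differ at 3 of 35 sites (2, 12, 24), so p = 3/35 ≈ 0.085714.
d = −(3/4) ln(1 − 4p/3) = −0.75 ln(1 − 0.114285) = −0.75 ln(0.885715)
  = −0.75 × (-0.121360) = 0.091020 substitutions/site.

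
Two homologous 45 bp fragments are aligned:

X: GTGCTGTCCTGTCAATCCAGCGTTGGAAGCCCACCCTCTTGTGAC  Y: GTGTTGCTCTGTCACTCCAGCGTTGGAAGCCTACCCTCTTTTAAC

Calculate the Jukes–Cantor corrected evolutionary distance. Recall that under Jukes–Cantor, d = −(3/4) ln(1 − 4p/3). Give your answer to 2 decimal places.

The sequences differ at 7 of 45 sites (4, 7, 8, 15, 32, 41, 43), so p = 7/45 ≈ 0.155556.
d = −(3/4) ln(1 − 4p/3) = −0.75 ln(1 − 0.207408) = −0.75 ln(0.792592)
  = −0.75 × (-0.232447) = 0.174335 substitutions/site.

0.17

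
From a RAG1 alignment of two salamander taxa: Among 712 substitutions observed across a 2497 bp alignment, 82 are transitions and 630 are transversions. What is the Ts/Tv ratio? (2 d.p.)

R = 82/630 = 0.130158… ≈ 0.13 (to 2 d.p.).

0.13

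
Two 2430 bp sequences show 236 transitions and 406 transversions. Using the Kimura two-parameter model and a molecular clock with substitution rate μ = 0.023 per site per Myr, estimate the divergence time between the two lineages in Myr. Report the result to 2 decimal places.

7.08

P = 236/2430 ≈ 0.097119 and Q = 406/2430 ≈ 0.167078.
Under the Kimura two-parameter model, d = −½ ln(1 − 2P − Q) − ¼ ln(1 − 2Q).
1 − 2P − Q = 0.638684, giving −½ ln(0.638684) = 0.224173.
1 − 2Q = 0.665844, giving −¼ ln(0.665844) = 0.101675.
d = 0.224173 + 0.101675 = 0.325848.
Under a molecular clock d = 2μt, so t = d/(2μ) = 0.325848 / (2 × 0.023) = 7.08 Myr.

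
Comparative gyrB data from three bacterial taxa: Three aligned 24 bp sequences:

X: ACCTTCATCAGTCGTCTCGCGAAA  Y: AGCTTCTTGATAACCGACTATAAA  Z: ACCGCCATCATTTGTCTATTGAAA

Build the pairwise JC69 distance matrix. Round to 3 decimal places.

X–Y: 13/24 sites differ → p ≈ 0.541667, d = −0.75 ln(1 − 0.722223) = 0.960702 ≈ 0.961.
X–Z: 7/24 sites differ → p ≈ 0.291667, d = −0.75 ln(1 − 0.388889) = 0.369358 ≈ 0.369.
Y–Z: 14/24 sites differ → p ≈ 0.583333, d = −0.75 ln(1 − 0.777777) = 1.128055 ≈ 1.128.

d(X,Y) = 0.961, d(X,Z) = 0.369, d(Y,Z) = 1.128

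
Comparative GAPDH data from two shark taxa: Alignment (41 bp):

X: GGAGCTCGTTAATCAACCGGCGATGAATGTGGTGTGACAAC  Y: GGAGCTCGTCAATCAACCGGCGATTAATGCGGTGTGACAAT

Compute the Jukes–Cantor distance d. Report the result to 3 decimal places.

0.105

The sequences differ at 4 of 41 sites (10, 25, 30, 41), so p = 4/41 ≈ 0.097561.
d = −(3/4) ln(1 − 4p/3) = −0.75 ln(1 − 0.130081) = −0.75 ln(0.869919)
  = −0.75 × (-0.139355) = 0.104516 substitutions/site.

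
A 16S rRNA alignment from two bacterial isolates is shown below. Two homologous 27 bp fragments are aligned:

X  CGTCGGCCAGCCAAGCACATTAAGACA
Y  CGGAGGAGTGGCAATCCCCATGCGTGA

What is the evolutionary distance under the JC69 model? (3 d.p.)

The sequences differ at 14 of 27 sites, so p = 14/27 ≈ 0.518519.
d = −(3/4) ln(1 − 4p/3) = −0.75 ln(1 − 0.691359) = −0.75 ln(0.308641)
  = −0.75 × (-1.175576) = 0.881682 substitutions/site.

0.882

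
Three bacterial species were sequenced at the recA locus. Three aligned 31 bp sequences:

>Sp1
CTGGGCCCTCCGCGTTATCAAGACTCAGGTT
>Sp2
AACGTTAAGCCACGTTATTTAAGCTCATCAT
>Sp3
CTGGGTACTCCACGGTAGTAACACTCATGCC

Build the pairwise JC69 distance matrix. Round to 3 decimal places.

Sp1–Sp2: 16/31 sites differ → p ≈ 0.516129, d = −0.75 ln(1 − 0.688172) = 0.873978 ≈ 0.874.
Sp1–Sp3: 10/31 sites differ → p ≈ 0.322581, d = −0.75 ln(1 − 0.430108) = 0.421731 ≈ 0.422.
Sp2–Sp3: 14/31 sites differ → p ≈ 0.451613, d = −0.75 ln(1 − 0.602151) = 0.691262 ≈ 0.691.

d(Sp1,Sp2) = 0.874, d(Sp1,Sp3) = 0.422, d(Sp2,Sp3) = 0.691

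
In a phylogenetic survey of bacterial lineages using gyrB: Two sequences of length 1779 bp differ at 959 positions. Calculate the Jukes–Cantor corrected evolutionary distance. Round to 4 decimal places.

p = 959/1779 ≈ 0.539067.
d = −(3/4) ln(1 − 4p/3) = −0.75 ln(1 − 0.718756) = −0.75 ln(0.281244)
  = −0.75 × (-1.268533) = 0.951400 substitutions/site.

0.9514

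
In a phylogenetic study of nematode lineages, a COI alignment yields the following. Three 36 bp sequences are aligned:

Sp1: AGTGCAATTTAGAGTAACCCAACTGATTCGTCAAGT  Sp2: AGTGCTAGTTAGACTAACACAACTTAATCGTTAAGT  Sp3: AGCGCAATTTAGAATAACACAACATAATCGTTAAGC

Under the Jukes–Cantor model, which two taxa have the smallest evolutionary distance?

Sp2 and Sp3

Sp1–Sp2: 7/36 differ, p = 0.194, d = 0.225.
Sp1–Sp3: 8/36 differ, p = 0.222, d = 0.264.
Sp2–Sp3: 6/36 differ, p = 0.167, d = 0.188.
The smallest distance is between Sp2 and Sp3.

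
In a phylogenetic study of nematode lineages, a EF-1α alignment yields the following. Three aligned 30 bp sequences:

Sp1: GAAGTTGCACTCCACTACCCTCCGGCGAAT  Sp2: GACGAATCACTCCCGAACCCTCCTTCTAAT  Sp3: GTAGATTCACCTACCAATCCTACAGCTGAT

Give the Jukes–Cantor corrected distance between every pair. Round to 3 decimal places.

d(Sp1,Sp2) = 0.441, d(Sp1,Sp3) = 0.647, d(Sp2,Sp3) = 0.572

Sp1–Sp2: 10/30 sites differ → p ≈ 0.333333, d = −0.75 ln(1 − 0.444444) = 0.440839 ≈ 0.441.
Sp1–Sp3: 13/30 sites differ → p ≈ 0.433333, d = −0.75 ln(1 − 0.577777) = 0.646666 ≈ 0.647.
Sp2–Sp3: 12/30 sites differ → p = 0.4, d = −0.75 ln(1 − 0.533333) = 0.571605 ≈ 0.572.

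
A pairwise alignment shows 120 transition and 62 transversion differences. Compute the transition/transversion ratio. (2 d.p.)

R = 120/62 = 1.935483… ≈ 1.94 (to 2 d.p.).

1.94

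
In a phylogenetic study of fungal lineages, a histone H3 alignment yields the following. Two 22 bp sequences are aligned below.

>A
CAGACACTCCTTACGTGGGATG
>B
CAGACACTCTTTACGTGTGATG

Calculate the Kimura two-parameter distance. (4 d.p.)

0.0971

Of 22 sites, 1 differences are transitions and 1 are transversions, so P = 1/22 ≈ 0.045455 and Q = 1/22 ≈ 0.045455.
Under the Kimura two-parameter model, d = −½ ln(1 − 2P − Q) − ¼ ln(1 − 2Q).
1 − 2P − Q = 0.863635, giving −½ ln(0.863635) = 0.073303.
1 − 2Q = 0.90909, giving −¼ ln(0.90909) = 0.023828.
d = 0.073303 + 0.023828 = 0.097131.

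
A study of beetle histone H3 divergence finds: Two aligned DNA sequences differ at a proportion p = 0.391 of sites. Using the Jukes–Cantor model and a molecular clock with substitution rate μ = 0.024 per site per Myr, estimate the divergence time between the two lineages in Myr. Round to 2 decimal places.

d = −(3/4) ln(1 − 4p/3) = −0.75 ln(1 − 0.521333) = −0.75 ln(0.478667)
  = −0.75 × (-0.736750) = 0.552563 substitutions/site.
Under a molecular clock d = 2μt, so t = d/(2μ) = 0.552563 / (2 × 0.024) = 11.51 Myr.

11.51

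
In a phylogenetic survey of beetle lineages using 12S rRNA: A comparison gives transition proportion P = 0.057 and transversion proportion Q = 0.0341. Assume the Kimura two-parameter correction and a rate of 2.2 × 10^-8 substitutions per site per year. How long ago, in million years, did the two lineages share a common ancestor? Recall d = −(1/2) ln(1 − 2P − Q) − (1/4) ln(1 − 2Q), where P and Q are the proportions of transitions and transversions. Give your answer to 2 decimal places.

2.22

Under the Kimura two-parameter model, d = −½ ln(1 − 2P − Q) − ¼ ln(1 − 2Q).
1 − 2P − Q = 0.8519, giving −½ ln(0.8519) = 0.080143.
1 − 2Q = 0.9318, giving −¼ ln(0.9318) = 0.017659.
d = 0.080143 + 0.017659 = 0.097802.
Under a molecular clock d = 2μt, so t = d/(2μ) = 0.097802 / (2 × 2.2 × 10^-8) = 2.22 million years.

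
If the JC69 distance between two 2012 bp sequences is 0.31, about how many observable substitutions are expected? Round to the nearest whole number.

511

Invert JC69: p = (3/4)(1 − e^(−4d/3)) = 0.75 × (1 − e^(-0.413333)) = 0.75 × (1 − 0.661442) = 0.253919.
Expected differing sites = pL ≈ 0.253919 × 2012 = 510.885028 ≈ 511.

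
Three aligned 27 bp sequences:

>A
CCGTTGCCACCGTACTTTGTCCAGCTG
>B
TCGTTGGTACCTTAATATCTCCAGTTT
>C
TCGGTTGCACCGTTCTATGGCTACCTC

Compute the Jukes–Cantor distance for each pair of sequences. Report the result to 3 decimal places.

A–B: 9/27 sites differ → p ≈ 0.333333, d = −0.75 ln(1 − 0.444444) = 0.440839 ≈ 0.441.
A–C: 10/27 sites differ → p ≈ 0.37037, d = −0.75 ln(1 − 0.493827) = 0.510658 ≈ 0.511.
B–C: 12/27 sites differ → p ≈ 0.444444, d = −0.75 ln(1 − 0.592592) = 0.673455 ≈ 0.673.

d(A,B) = 0.441, d(A,C) = 0.511, d(B,C) = 0.673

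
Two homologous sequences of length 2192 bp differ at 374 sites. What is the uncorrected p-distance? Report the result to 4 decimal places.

p = 374/2192 = 0.170620… ≈ 0.1706 (to 4 d.p.).

0.1706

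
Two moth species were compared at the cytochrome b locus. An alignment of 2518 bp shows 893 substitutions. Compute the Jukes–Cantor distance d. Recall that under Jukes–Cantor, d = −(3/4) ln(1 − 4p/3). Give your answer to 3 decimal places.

0.480

p = 893/2518 ≈ 0.354647.
d = −(3/4) ln(1 − 4p/3) = −0.75 ln(1 − 0.472863) = −0.75 ln(0.527137)
  = −0.75 × (-0.640295) = 0.480221 substitutions/site.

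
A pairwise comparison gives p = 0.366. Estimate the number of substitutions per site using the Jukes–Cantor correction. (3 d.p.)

d = −(3/4) ln(1 − 4p/3) = −0.75 ln(1 − 0.488) = −0.75 ln(0.512)
  = −0.75 × (-0.669431) = 0.502073 substitutions/site.

0.502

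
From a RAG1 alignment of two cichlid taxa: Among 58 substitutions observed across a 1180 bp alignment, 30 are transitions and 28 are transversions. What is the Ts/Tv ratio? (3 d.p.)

1.071

R = 30/28 = 1.071428… ≈ 1.071 (to 3 d.p.).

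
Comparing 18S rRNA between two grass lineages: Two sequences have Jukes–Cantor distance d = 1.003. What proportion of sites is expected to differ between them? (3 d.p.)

0.553

p = (3/4)(1 − e^(−4d/3)) = 0.75 × (1 − e^(-1.337333)) = 0.75 × (1 − 0.262545) = 0.553091.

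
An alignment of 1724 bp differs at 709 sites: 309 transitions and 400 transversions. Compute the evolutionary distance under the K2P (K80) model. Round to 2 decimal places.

P = 309/1724 ≈ 0.179234 and Q = 400/1724 ≈ 0.232019.
Under the Kimura two-parameter model, d = −½ ln(1 − 2P − Q) − ¼ ln(1 − 2Q).
1 − 2P − Q = 0.409513, giving −½ ln(0.409513) = 0.446393.
1 − 2Q = 0.535962, giving −¼ ln(0.535962) = 0.155923.
d = 0.446393 + 0.155923 = 0.602316.

0.60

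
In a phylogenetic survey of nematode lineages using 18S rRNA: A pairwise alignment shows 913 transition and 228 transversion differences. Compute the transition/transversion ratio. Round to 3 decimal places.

4.004

R = 913/228 = 4.004385… ≈ 4.004 (to 3 d.p.).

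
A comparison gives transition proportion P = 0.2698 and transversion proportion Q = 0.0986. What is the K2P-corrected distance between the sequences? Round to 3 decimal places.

Under the Kimura two-parameter model, d = −½ ln(1 − 2P − Q) − ¼ ln(1 − 2Q).
1 − 2P − Q = 0.3618, giving −½ ln(0.3618) = 0.508332.
1 − 2Q = 0.8028, giving −¼ ln(0.8028) = 0.054912.
d = 0.508332 + 0.054912 = 0.563244.

0.563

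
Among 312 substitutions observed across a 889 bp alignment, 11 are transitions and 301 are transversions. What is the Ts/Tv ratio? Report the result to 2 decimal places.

R = 11/301 = 0.036544… ≈ 0.04 (to 2 d.p.).

0.04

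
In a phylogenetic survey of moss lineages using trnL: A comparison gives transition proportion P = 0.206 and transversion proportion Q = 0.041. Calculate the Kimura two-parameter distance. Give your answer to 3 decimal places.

0.323

Under the Kimura two-parameter model, d = −½ ln(1 − 2P − Q) − ¼ ln(1 − 2Q).
1 − 2P − Q = 0.547, giving −½ ln(0.547) = 0.301653.
1 − 2Q = 0.918, giving −¼ ln(0.918) = 0.021389.
d = 0.301653 + 0.021389 = 0.323042.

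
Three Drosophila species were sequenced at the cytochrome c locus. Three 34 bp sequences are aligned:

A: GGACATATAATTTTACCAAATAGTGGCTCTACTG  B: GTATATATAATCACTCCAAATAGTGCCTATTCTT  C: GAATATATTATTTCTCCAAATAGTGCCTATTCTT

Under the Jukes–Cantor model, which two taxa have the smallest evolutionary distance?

A–B: 10/34 differ, p = 0.294, d = 0.373.
A–C: 9/34 differ, p = 0.265, d = 0.326.
B–C: 4/34 differ, p = 0.118, d = 0.128.
The smallest distance is between B and C.

B and C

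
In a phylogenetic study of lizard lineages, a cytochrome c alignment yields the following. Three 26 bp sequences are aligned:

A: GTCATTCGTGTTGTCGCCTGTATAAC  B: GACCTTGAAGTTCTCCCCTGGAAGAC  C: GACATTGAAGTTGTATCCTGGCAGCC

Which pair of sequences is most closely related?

B and C

A–B: 10/26 differ, p = 0.385, d = 0.539.
A–C: 11/26 differ, p = 0.423, d = 0.623.
B–C: 6/26 differ, p = 0.231, d = 0.276.
The smallest distance is between B and C.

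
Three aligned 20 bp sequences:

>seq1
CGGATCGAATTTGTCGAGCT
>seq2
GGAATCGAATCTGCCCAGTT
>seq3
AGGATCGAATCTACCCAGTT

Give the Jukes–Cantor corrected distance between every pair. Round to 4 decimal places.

seq1–seq2: 6/20 sites differ → p = 0.3, d = −0.75 ln(1 − 0.4) = 0.383119 ≈ 0.3831.
seq1–seq3: 6/20 sites differ → p = 0.3, d = −0.75 ln(1 − 0.4) = 0.383119 ≈ 0.3831.
seq2–seq3: 3/20 sites differ → p = 0.15, d = −0.75 ln(1 − 0.2) = 0.167358 ≈ 0.1674.

d(seq1,seq2) = 0.3831, d(seq1,seq3) = 0.3831, d(seq2,seq3) = 0.1674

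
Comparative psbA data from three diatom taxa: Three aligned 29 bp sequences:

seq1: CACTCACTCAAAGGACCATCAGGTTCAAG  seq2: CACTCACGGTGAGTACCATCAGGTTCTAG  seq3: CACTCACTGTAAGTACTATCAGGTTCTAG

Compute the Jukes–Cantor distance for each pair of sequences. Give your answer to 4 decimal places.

d(seq1,seq2) = 0.2421, d(seq1,seq3) = 0.1959, d(seq2,seq3) = 0.1113

seq1–seq2: 6/29 sites differ → p ≈ 0.206897, d = −0.75 ln(1 − 0.275863) = 0.242081 ≈ 0.2421.
seq1–seq3: 5/29 sites differ → p ≈ 0.172414, d = −0.75 ln(1 − 0.229885) = 0.195912 ≈ 0.1959.
seq2–seq3: 3/29 sites differ → p ≈ 0.103448, d = −0.75 ln(1 − 0.137931) = 0.111315 ≈ 0.1113.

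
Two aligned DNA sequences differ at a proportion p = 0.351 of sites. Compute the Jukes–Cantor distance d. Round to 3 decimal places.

d = −(3/4) ln(1 − 4p/3) = −0.75 ln(1 − 0.468) = −0.75 ln(0.532)
  = −0.75 × (-0.631112) = 0.473334 substitutions/site.

0.473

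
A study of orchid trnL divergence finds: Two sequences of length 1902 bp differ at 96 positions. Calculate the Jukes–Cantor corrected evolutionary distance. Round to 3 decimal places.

p = 96/1902 ≈ 0.050473.
d = −(3/4) ln(1 − 4p/3) = −0.75 ln(1 − 0.067297) = −0.75 ln(0.932703)
  = −0.75 × (-0.069668) = 0.052251 substitutions/site.

0.052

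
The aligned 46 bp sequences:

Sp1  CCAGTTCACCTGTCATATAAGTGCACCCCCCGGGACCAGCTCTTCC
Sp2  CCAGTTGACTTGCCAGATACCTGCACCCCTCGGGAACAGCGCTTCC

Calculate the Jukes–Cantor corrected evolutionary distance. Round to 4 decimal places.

The sequences differ at 9 of 46 sites (7, 10, 13, 16, 20, 21, 30, 36, 41), so p = 9/46 ≈ 0.195652.
d = −(3/4) ln(1 − 4p/3) = −0.75 ln(1 − 0.260869) = −0.75 ln(0.739131)
  = −0.75 × (-0.302280) = 0.226710 substitutions/site.

0.2267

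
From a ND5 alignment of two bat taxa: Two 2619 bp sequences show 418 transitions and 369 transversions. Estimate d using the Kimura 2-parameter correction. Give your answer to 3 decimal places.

0.391

P = 418/2619 ≈ 0.159603 and Q = 369/2619 ≈ 0.140893.
Under the Kimura two-parameter model, d = −½ ln(1 − 2P − Q) − ¼ ln(1 − 2Q).
1 − 2P − Q = 0.539901, giving −½ ln(0.539901) = 0.308185.
1 − 2Q = 0.718214, giving −¼ ln(0.718214) = 0.082747.
d = 0.308185 + 0.082747 = 0.390932.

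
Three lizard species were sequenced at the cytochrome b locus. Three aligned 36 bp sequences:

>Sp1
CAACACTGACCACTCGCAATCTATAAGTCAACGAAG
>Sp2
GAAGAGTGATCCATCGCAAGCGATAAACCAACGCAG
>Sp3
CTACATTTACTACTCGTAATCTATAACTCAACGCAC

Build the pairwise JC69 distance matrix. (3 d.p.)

d(Sp1,Sp2) = 0.392, d(Sp1,Sp3) = 0.264, d(Sp2,Sp3) = 0.608

Sp1–Sp2: 11/36 sites differ → p ≈ 0.305556, d = −0.75 ln(1 − 0.407408) = 0.392437 ≈ 0.392.
Sp1–Sp3: 8/36 sites differ → p ≈ 0.222222, d = −0.75 ln(1 − 0.296296) = 0.263548 ≈ 0.264.
Sp2–Sp3: 15/36 sites differ → p ≈ 0.416667, d = −0.75 ln(1 − 0.555556) = 0.608198 ≈ 0.608.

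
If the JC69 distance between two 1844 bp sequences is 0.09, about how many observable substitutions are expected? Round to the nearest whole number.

Invert JC69: p = (3/4)(1 − e^(−4d/3)) = 0.75 × (1 − e^(-0.12)) = 0.75 × (1 − 0.886920) = 0.084810.
Expected differing sites = pL ≈ 0.084810 × 1844 = 156.38964 ≈ 156.

156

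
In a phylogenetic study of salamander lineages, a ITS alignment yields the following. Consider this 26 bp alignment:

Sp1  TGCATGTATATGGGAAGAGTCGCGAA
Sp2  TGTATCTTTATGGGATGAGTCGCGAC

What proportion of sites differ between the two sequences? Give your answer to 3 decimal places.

0.192

The sequences differ at 5 of 26 positions (sites 3, 6, 8, 16, 26).
p = 5/26 = 0.192307… ≈ 0.192 (to 3 d.p.).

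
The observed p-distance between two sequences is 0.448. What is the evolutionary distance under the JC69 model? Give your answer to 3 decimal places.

0.682

d = −(3/4) ln(1 − 4p/3) = −0.75 ln(1 − 0.597333) = −0.75 ln(0.402667)
  = −0.75 × (-0.909645) = 0.682234 substitutions/site.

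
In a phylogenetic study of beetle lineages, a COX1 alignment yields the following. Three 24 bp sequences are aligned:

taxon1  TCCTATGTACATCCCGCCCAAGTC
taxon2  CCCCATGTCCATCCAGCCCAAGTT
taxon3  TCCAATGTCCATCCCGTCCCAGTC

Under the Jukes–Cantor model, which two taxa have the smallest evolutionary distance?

taxon1 and taxon3

taxon1–taxon2: 5/24 differ, p = 0.208, d = 0.244.
taxon1–taxon3: 4/24 differ, p = 0.167, d = 0.188.
taxon2–taxon3: 6/24 differ, p = 0.250, d = 0.304.
The smallest distance is between taxon1 and taxon3.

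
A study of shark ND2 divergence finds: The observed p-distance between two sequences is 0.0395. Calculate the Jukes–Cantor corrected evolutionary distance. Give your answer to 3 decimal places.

0.041

d = −(3/4) ln(1 − 4p/3) = −0.75 ln(1 − 0.052667) = −0.75 ln(0.947333)
  = −0.75 × (-0.054105) = 0.040579 substitutions/site.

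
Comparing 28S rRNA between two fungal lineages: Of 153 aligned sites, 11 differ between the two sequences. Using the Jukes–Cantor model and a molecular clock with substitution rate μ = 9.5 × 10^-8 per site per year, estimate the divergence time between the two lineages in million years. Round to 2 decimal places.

0.40

p = 11/153 ≈ 0.071895.
d = −(3/4) ln(1 − 4p/3) = −0.75 ln(1 − 0.09586) = −0.75 ln(0.90414)
  = −0.75 × (-0.100771) = 0.075578 substitutions/site.
Under a molecular clock d = 2μt, so t = d/(2μ) = 0.075578 / (2 × 9.5 × 10^-8) = 0.40 million years.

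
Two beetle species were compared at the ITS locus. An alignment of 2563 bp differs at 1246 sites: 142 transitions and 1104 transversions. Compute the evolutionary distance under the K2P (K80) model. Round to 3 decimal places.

P = 142/2563 ≈ 0.055404 and Q = 1104/2563 ≈ 0.430745.
Under the Kimura two-parameter model, d = −½ ln(1 − 2P − Q) − ¼ ln(1 − 2Q).
1 − 2P − Q = 0.458447, giving −½ ln(0.458447) = 0.389955.
1 − 2Q = 0.13851, giving −¼ ln(0.13851) = 0.494203.
d = 0.389955 + 0.494203 = 0.884158.

0.884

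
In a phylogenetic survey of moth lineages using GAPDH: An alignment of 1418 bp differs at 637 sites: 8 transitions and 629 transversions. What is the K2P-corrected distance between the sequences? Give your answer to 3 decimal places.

P = 8/1418 ≈ 0.005642 and Q = 629/1418 ≈ 0.443583.
Under the Kimura two-parameter model, d = −½ ln(1 − 2P − Q) − ¼ ln(1 − 2Q).
1 − 2P − Q = 0.545133, giving −½ ln(0.545133) = 0.303363.
1 − 2Q = 0.112834, giving −¼ ln(0.112834) = 0.545459.
d = 0.303363 + 0.545459 = 0.848822.

0.849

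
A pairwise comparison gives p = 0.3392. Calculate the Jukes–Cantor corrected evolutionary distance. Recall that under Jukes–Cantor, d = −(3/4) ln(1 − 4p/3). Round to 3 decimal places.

0.451

d = −(3/4) ln(1 − 4p/3) = −0.75 ln(1 − 0.452267) = −0.75 ln(0.547733)
  = −0.75 × (-0.601967) = 0.451475 substitutions/site.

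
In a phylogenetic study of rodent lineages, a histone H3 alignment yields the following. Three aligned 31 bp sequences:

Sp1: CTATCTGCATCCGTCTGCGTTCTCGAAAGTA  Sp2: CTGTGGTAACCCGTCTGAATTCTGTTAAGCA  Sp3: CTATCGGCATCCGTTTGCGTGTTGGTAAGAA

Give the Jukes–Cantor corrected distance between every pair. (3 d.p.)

Sp1–Sp2: 12/31 sites differ → p ≈ 0.387097, d = −0.75 ln(1 − 0.516129) = 0.544453 ≈ 0.544.
Sp1–Sp3: 7/31 sites differ → p ≈ 0.225806, d = −0.75 ln(1 − 0.301075) = 0.268659 ≈ 0.269.
Sp2–Sp3: 12/31 sites differ → p ≈ 0.387097, d = −0.75 ln(1 − 0.516129) = 0.544453 ≈ 0.544.

d(Sp1,Sp2) = 0.544, d(Sp1,Sp3) = 0.269, d(Sp2,Sp3) = 0.544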